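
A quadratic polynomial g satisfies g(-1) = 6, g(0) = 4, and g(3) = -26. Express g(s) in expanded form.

Using the Lagrange interpolation formula with nodes -1, 0, 3:
  L_0(s) = s(s - 3) / 4
  L_1(s) = (s + 1)(s - 3) / -3
  L_2(s) = (s + 1)s / 12
Then g(s) = 6·L_0(s) + 4·L_1(s) - 26·L_2(s).
Expanding and collecting terms gives g(s) = -2s^2 - 4s + 4.
Check: g(3) = -26. ✓

g(s) = -2s^2 - 4s + 4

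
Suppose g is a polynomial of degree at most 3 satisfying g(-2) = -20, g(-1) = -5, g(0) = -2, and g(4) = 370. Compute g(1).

13

Using the Lagrange interpolation formula with nodes -2, -1, 0, 4:
  L_0(u) = (u + 1)u(u - 4) / -12
  L_1(u) = (u + 2)u(u - 4) / 5
  L_2(u) = (u + 2)(u + 1)(u - 4) / -8
  L_3(u) = (u + 2)(u + 1)u / 120
Then g(u) = -20·L_0(u) - 5·L_1(u) - 2·L_2(u) + 370·L_3(u).
Expanding and collecting terms gives g(u) = 4u^3 + 6u^2 + 5u - 2.
Evaluating at u = 1: g(1) = 13.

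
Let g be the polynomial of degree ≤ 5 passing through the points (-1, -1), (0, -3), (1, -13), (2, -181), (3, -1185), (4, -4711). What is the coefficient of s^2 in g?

-2

Write g(s) = as^5 + bs^4 + cs^3 + ds^2 + es + k. Substituting each data point gives a linear system:
  -a + b - c + d - e + k = -1
  k = -3
  a + b + c + d + e + k = -13
  32a + 16b + 8c + 4d + 2e + k = -181
  243a + 81b + 27c + 9d + 3e + k = -1185
  1024a + 256b + 64c + 16d + 4e + k = -4711
Solving the system yields a = -4, b = -2, c = -1, d = -2, e = -1, k = -3.
So g(s) = -4s⁵ - 2s⁴ - s³ - 2s² - s - 3.
The coefficient of s^2 is -2.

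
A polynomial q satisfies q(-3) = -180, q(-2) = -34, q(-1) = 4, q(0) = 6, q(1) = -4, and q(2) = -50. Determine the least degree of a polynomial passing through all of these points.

Forward differences of the values at x = -3, -2, -1, 0, 1, 2:
  q  : -180  -34  4  6  -4  -50
  Δ  : 146  38  2  -10  -46
  Δ^2: -108  -36  -12  -36
  Δ^3: 72  24  -24
  Δ^4: -48  -48
  Δ^5: 0
The fourth differences are constant (-48) and nonzero, while all higher differences vanish, so the minimal degree is 4.

4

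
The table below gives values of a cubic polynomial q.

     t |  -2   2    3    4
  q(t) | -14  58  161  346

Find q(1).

Using the Lagrange interpolation formula with nodes -2, 2, 3, 4:
  L_0(t) = (t - 2)(t - 3)(t - 4) / -120
  L_1(t) = (t + 2)(t - 3)(t - 4) / 8
  L_2(t) = (t + 2)(t - 2)(t - 4) / -5
  L_3(t) = (t + 2)(t - 2)(t - 3) / 12
Then q(t) = -14·L_0(t) + 58·L_1(t) + 161·L_2(t) + 346·L_3(t).
Expanding and collecting terms gives q(t) = 4t^3 + 5t^2 + 2t + 2.
Evaluating at t = 1: q(1) = 13.

13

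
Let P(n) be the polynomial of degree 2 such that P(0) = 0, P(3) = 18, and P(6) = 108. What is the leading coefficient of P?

Write P(n) = an^2 + bn + c. Substituting each data point gives a linear system:
  c = 0
  9a + 3b + c = 18
  36a + 6b + c = 108
Solving the system yields a = 4, b = -6, c = 0.
So P(n) = 4n^2 - 6n.
The leading coefficient is 4.

4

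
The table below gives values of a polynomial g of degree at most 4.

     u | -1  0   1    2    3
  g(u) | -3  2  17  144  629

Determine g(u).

Write g(u) = au^4 + bu^3 + cu^2 + du + e. Substituting each data point gives a linear system:
  a - b + c - d + e = -3
  e = 2
  a + b + c + d + e = 17
  16a + 8b + 4c + 2d + e = 144
  81a + 27b + 9c + 3d + e = 629
Solving the system yields a = 6, b = 5, c = -1, d = 5, e = 2.
So g(u) = 6u^4 + 5u^3 - u^2 + 5u + 2.
Check: g(1) = 17. ✓

g(u) = 6u^4 + 5u^3 - u^2 + 5u + 2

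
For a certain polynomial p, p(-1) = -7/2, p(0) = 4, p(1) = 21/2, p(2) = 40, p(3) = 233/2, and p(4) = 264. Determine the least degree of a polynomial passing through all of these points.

Forward differences of the values at u = -1, 0, 1, 2, 3, 4:
  p  : -7/2  4  21/2  40  233/2  264
  Δ  : 15/2  13/2  59/2  153/2  295/2
  Δ^2: -1  23  47  71
  Δ^3: 24  24  24
  Δ^4: 0  0
  Δ^5: 0
The third differences are constant (24) and nonzero, while all higher differences vanish, so the minimal degree is 3.

3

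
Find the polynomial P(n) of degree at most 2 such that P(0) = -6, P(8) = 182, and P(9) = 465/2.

Write P(n) = an^2 + bn + c. Substituting each data point gives a linear system:
  c = -6
  64a + 8b + c = 182
  81a + 9b + c = 465/2
Solving the system yields a = 3, b = -1/2, c = -6.
So P(n) = 3n² - (1/2)n - 6.
Check: P(0) = -6. ✓

P(n) = 3n^2 - (1/2)n - 6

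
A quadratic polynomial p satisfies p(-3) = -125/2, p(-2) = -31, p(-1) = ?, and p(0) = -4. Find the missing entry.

-23/2

The 3 known points determine the degree-2 polynomial uniquely.
Write p(x) = ax^2 + bx + c. Substituting each data point gives a linear system:
  9a - 3b + c = -125/2
  4a - 2b + c = -31
  c = -4
Solving the system yields a = -6, b = 3/2, c = -4.
So p(x) = -6x^2 + (3/2)x - 4.
Then p(-1) = -23/2.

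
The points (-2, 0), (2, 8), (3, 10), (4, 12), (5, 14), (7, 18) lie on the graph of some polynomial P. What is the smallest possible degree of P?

Divided differences on the nodes -2, 2, 3, 4, 5, 7:
  order 0: 0  8  10  12  14  18
  order 1: 2  2  2  2  2
  order 2: 0  0  0  0
  order 3: 0  0  0
  order 4: 0  0
  order 5: 0
The order-1 divided differences are all 2 (nonzero) and every higher order vanishes, so the data lies on a polynomial of degree exactly 1.

1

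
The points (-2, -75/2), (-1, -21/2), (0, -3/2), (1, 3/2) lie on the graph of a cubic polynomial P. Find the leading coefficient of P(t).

2

Write P(t) = at^3 + bt^2 + ct + d. Substituting each data point gives a linear system:
  -8a + 4b - 2c + d = -75/2
  -a + b - c + d = -21/2
  d = -3/2
  a + b + c + d = 3/2
Solving the system yields a = 2, b = -3, c = 4, d = -3/2.
So P(t) = 2t³ - 3t² + 4t - 3/2.
The leading coefficient is 2.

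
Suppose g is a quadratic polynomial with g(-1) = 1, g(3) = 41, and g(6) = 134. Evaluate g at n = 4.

Write g(n) = an^2 + bn + c. Substituting each data point gives a linear system:
  a - b + c = 1
  9a + 3b + c = 41
  36a + 6b + c = 134
Solving the system yields a = 3, b = 4, c = 2.
So g(n) = 3n² + 4n + 2.
Then g(4) = 66.

66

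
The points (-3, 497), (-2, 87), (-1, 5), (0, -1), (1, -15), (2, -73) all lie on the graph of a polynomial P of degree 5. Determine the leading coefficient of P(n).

Write P(n) = an^5 + bn^4 + cn^3 + dn^2 + en + k. Substituting each data point gives a linear system:
  -243a + 81b - 27c + 9d - 3e + k = 497
  -32a + 16b - 8c + 4d - 2e + k = 87
  -a + b - c + d - e + k = 5
  k = -1
  a + b + c + d + e + k = -15
  32a + 16b + 8c + 4d + 2e + k = -73
Solving the system yields a = -1, b = 2, c = -5, d = -6, e = -4, k = -1.
So P(n) = -n^5 + 2n^4 - 5n^3 - 6n^2 - 4n - 1.
The leading coefficient is -1.

-1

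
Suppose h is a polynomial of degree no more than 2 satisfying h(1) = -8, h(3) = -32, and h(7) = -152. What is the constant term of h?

Write h(s) = as^2 + bs + c. Substituting each data point gives a linear system:
  a + b + c = -8
  9a + 3b + c = -32
  49a + 7b + c = -152
Solving the system yields a = -3, b = 0, c = -5.
So h(s) = -3s^2 - 5.
The constant term is -5.

-5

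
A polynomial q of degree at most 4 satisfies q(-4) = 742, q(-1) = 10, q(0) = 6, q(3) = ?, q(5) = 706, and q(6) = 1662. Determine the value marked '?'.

42

The 5 known points determine the degree-4 polynomial uniquely.
Write q(t) = at^4 + bt^3 + ct^2 + dt + e. Substituting each data point gives a linear system:
  256a - 64b + 16c - 4d + e = 742
  a - b + c - d + e = 10
  e = 6
  625a + 125b + 25c + 5d + e = 706
  1296a + 216b + 36c + 6d + e = 1662
Solving the system yields a = 2, b = -4, c = -2, d = 0, e = 6.
So q(t) = 2t⁴ - 4t³ - 2t² + 6.
Then q(3) = 42.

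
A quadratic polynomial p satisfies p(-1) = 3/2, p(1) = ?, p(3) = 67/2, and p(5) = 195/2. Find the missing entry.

3/2

On equispaced nodes a degree-2 polynomial has vanishing third forward difference, so
  - p(-1) + 3·p(1) - 3·p(3) + p(5) = 0.
Substituting the known values and solving for p(1):
  3·p(1) = 9/2
  p(1) = 3/2.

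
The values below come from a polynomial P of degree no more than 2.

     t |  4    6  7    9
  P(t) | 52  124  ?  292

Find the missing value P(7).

172

The 3 known points determine the degree-2 polynomial uniquely.
Write P(t) = at^2 + bt + c. Substituting each data point gives a linear system:
  16a + 4b + c = 52
  36a + 6b + c = 124
  81a + 9b + c = 292
Solving the system yields a = 4, b = -4, c = 4.
So P(t) = 4t² - 4t + 4.
Then P(7) = 172.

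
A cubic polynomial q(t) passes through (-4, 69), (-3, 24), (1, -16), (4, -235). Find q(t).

Write q(t) = at^3 + bt^2 + ct + d. Substituting each data point gives a linear system:
  -64a + 16b - 4c + d = 69
  -27a + 9b - 3c + d = 24
  a + b + c + d = -16
  64a + 16b + 4c + d = -235
Solving the system yields a = -2, b = -5, c = -6, d = -3.
So q(t) = -2t^3 - 5t^2 - 6t - 3.
Check: q(4) = -235. ✓

q(t) = -2t^3 - 5t^2 - 6t - 3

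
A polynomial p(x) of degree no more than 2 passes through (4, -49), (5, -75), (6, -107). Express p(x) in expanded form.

Using the Lagrange interpolation formula with nodes 4, 5, 6:
  L_0(x) = (x - 5)(x - 6) / 2
  L_1(x) = (x - 4)(x - 6) / -1
  L_2(x) = (x - 4)(x - 5) / 2
Then p(x) = -49·L_0(x) - 75·L_1(x) - 107·L_2(x).
Expanding and collecting terms gives p(x) = -3x^2 + x - 5.
Check: p(5) = -75. ✓

p(x) = -3x^2 + x - 5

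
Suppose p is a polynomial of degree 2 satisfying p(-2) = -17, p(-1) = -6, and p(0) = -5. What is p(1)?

Forward differences of the values at x = -2, -1, 0:
  p  : -17  -6  -5
  Δ  : 11  1
  Δ^2: -10
The second differences are constant, confirming degree 2.
Interpolating (Newton forward form) and evaluating at x = 1 gives p(1) = -14.

-14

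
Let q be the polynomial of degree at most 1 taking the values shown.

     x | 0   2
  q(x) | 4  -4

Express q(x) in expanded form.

Write q(x) = ax + b. Substituting each data point gives a linear system:
  b = 4
  2a + b = -4
Solving the system yields a = -4, b = 4.
So q(x) = -4x + 4.
Check: q(2) = -4. ✓

q(x) = -4x + 4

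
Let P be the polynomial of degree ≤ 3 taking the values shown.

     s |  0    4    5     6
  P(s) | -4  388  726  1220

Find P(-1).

Using the Lagrange interpolation formula with nodes 0, 4, 5, 6:
  L_0(s) = (s - 4)(s - 5)(s - 6) / -120
  L_1(s) = s(s - 5)(s - 6) / 8
  L_2(s) = s(s - 4)(s - 6) / -5
  L_3(s) = s(s - 4)(s - 5) / 12
Then P(s) = -4·L_0(s) + 388·L_1(s) + 726·L_2(s) + 1220·L_3(s).
Expanding and collecting terms gives P(s) = 5s^3 + 3s^2 + 6s - 4.
Evaluating at s = -1: P(-1) = -12.

-12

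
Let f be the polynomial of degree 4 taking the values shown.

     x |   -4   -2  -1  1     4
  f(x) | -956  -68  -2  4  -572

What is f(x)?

f(x) = -3x^4 + 3x^3 + 4

Write f(x) = ax^4 + bx^3 + cx^2 + dx + e. Substituting each data point gives a linear system:
  256a - 64b + 16c - 4d + e = -956
  16a - 8b + 4c - 2d + e = -68
  a - b + c - d + e = -2
  a + b + c + d + e = 4
  256a + 64b + 16c + 4d + e = -572
Solving the system yields a = -3, b = 3, c = 0, d = 0, e = 4.
So f(x) = -3x^4 + 3x^3 + 4.
Check: f(-4) = -956. ✓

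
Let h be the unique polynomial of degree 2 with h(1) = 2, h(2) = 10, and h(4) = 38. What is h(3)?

Using the Lagrange interpolation formula with nodes 1, 2, 4:
  L_0(u) = (u - 2)(u - 4) / 3
  L_1(u) = (u - 1)(u - 4) / -2
  L_2(u) = (u - 1)(u - 2) / 6
Then h(u) = 2·L_0(u) + 10·L_1(u) + 38·L_2(u).
Expanding and collecting terms gives h(u) = 2u^2 + 2u - 2.
Evaluating at u = 3: h(3) = 22.

22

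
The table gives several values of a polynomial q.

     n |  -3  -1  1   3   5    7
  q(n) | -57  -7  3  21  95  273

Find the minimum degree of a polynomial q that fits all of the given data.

Forward differences of the values at n = -3, -1, 1, 3, 5, 7:
  q  : -57  -7  3  21  95  273
  Δ  : 50  10  18  74  178
  Δ^2: -40  8  56  104
  Δ^3: 48  48  48
  Δ^4: 0  0
  Δ^5: 0
The third differences are constant (48) and nonzero, while all higher differences vanish, so the minimal degree is 3.

3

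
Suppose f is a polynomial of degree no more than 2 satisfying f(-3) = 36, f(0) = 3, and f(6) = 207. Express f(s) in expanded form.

Write f(s) = as^2 + bs + c. Substituting each data point gives a linear system:
  9a - 3b + c = 36
  c = 3
  36a + 6b + c = 207
Solving the system yields a = 5, b = 4, c = 3.
So f(s) = 5s² + 4s + 3.
Check: f(6) = 207. ✓

f(s) = 5s^2 + 4s + 3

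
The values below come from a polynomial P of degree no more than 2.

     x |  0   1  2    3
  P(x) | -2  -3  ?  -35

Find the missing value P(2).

The 3 known points determine the degree-2 polynomial uniquely.
Write P(x) = ax^2 + bx + c. Substituting each data point gives a linear system:
  c = -2
  a + b + c = -3
  9a + 3b + c = -35
Solving the system yields a = -5, b = 4, c = -2.
So P(x) = -5x² + 4x - 2.
Then P(2) = -14.

-14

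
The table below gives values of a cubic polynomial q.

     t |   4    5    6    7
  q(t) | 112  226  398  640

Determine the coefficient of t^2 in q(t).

-1

Write q(t) = at^3 + bt^2 + ct + d. Substituting each data point gives a linear system:
  64a + 16b + 4c + d = 112
  125a + 25b + 5c + d = 226
  216a + 36b + 6c + d = 398
  343a + 49b + 7c + d = 640
Solving the system yields a = 2, b = -1, c = 1, d = -4.
So q(t) = 2t³ - t² + t - 4.
The coefficient of t^2 is -1.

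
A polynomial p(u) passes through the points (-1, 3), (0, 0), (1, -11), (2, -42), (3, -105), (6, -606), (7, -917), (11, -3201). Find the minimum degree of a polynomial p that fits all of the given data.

Divided differences on the nodes -1, 0, 1, 2, 3, 6, 7, 11:
  order 0: 3  0  -11  -42  -105  -606  -917  -3201
  order 1: -3  -11  -31  -63  -167  -311  -571
  order 2: -4  -10  -16  -26  -36  -52
  order 3: -2  -2  -2  -2  -2
  order 4: 0  0  0  0
  order 5: 0  0  0
  order 6: 0  0
  order 7: 0
The order-3 divided differences are all -2 (nonzero) and every higher order vanishes, so the data lies on a polynomial of degree exactly 3.

3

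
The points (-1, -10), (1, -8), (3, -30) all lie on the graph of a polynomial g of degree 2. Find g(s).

Write g(s) = as^2 + bs + c. Substituting each data point gives a linear system:
  a - b + c = -10
  a + b + c = -8
  9a + 3b + c = -30
Solving the system yields a = -3, b = 1, c = -6.
So g(s) = -3s^2 + s - 6.
Check: g(-1) = -10. ✓

g(s) = -3s^2 + s - 6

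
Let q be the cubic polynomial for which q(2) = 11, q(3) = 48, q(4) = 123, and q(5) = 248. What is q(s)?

q(s) = 2s^3 + s^2 - 6s + 3

Write q(s) = as^3 + bs^2 + cs + d. Substituting each data point gives a linear system:
  8a + 4b + 2c + d = 11
  27a + 9b + 3c + d = 48
  64a + 16b + 4c + d = 123
  125a + 25b + 5c + d = 248
Solving the system yields a = 2, b = 1, c = -6, d = 3.
So q(s) = 2s³ + s² - 6s + 3.
Check: q(3) = 48. ✓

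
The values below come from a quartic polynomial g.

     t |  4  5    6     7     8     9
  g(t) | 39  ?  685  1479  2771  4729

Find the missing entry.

The 5 known points determine the degree-4 polynomial uniquely.
Write g(t) = at^4 + bt^3 + ct^2 + dt + e. Substituting each data point gives a linear system:
  256a + 64b + 16c + 4d + e = 39
  1296a + 216b + 36c + 6d + e = 685
  2401a + 343b + 49c + 7d + e = 1479
  4096a + 512b + 64c + 8d + e = 2771
  6561a + 729b + 81c + 9d + e = 4729
Solving the system yields a = 1, b = -2, c = -4, d = -5, e = -5.
So g(t) = t^4 - 2t^3 - 4t^2 - 5t - 5.
Then g(5) = 245.

245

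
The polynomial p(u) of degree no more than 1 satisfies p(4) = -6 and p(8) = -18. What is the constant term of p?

Write p(u) = au + b. Substituting each data point gives a linear system:
  4a + b = -6
  8a + b = -18
Solving the system yields a = -3, b = 6.
So p(u) = -3u + 6.
The constant term is 6.

6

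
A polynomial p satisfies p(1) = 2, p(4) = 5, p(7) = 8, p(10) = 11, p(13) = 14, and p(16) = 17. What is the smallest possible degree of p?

Forward differences of the values at n = 1, 4, 7, 10, 13, 16:
  p  : 2  5  8  11  14  17
  Δ  : 3  3  3  3  3
  Δ^2: 0  0  0  0
  Δ^3: 0  0  0
  Δ^4: 0  0
  Δ^5: 0
The first differences are constant (3) and nonzero, while all higher differences vanish, so the minimal degree is 1.

1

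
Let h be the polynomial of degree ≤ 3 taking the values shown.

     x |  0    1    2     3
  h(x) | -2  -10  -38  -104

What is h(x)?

h(x) = -3x^3 - x^2 - 4x - 2

Write h(x) = ax^3 + bx^2 + cx + d. Substituting each data point gives a linear system:
  d = -2
  a + b + c + d = -10
  8a + 4b + 2c + d = -38
  27a + 9b + 3c + d = -104
Solving the system yields a = -3, b = -1, c = -4, d = -2.
So h(x) = -3x^3 - x^2 - 4x - 2.
Check: h(0) = -2. ✓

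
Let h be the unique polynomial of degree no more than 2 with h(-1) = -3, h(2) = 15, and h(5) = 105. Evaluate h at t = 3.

Using the Lagrange interpolation formula with nodes -1, 2, 5:
  L_0(t) = (t - 2)(t - 5) / 18
  L_1(t) = (t + 1)(t - 5) / -9
  L_2(t) = (t + 1)(t - 2) / 18
Then h(t) = -3·L_0(t) + 15·L_1(t) + 105·L_2(t).
Expanding and collecting terms gives h(t) = 4t^2 + 2t - 5.
Evaluating at t = 3: h(3) = 37.

37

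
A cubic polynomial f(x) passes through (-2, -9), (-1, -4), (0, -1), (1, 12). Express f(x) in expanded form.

f(x) = 2x^3 + 5x^2 + 6x - 1

Using the Lagrange interpolation formula with nodes -2, -1, 0, 1:
  L_0(x) = (x + 1)x(x - 1) / -6
  L_1(x) = (x + 2)x(x - 1) / 2
  L_2(x) = (x + 2)(x + 1)(x - 1) / -2
  L_3(x) = (x + 2)(x + 1)x / 6
Then f(x) = -9·L_0(x) - 4·L_1(x) - 1·L_2(x) + 12·L_3(x).
Expanding and collecting terms gives f(x) = 2x^3 + 5x^2 + 6x - 1.
Check: f(-2) = -9. ✓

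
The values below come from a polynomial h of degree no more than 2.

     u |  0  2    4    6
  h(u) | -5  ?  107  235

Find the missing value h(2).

27

The 3 known points determine the degree-2 polynomial uniquely.
Write h(u) = au^2 + bu + c. Substituting each data point gives a linear system:
  c = -5
  16a + 4b + c = 107
  36a + 6b + c = 235
Solving the system yields a = 6, b = 4, c = -5.
So h(u) = 6u^2 + 4u - 5.
Then h(2) = 27.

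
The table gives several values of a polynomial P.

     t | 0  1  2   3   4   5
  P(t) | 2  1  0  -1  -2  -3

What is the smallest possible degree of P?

Forward differences of the values at t = 0, 1, 2, 3, 4, 5:
  P  : 2  1  0  -1  -2  -3
  Δ  : -1  -1  -1  -1  -1
  Δ^2: 0  0  0  0
  Δ^3: 0  0  0
  Δ^4: 0  0
  Δ^5: 0
The first differences are constant (-1) and nonzero, while all higher differences vanish, so the minimal degree is 1.

1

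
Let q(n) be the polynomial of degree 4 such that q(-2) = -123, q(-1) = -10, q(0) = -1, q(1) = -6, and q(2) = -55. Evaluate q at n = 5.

-2566

Write q(n) = an^4 + bn^3 + cn^2 + dn + e. Substituting each data point gives a linear system:
  16a - 8b + 4c - 2d + e = -123
  a - b + c - d + e = -10
  e = -1
  a + b + c + d + e = -6
  16a + 8b + 4c + 2d + e = -55
Solving the system yields a = -5, b = 5, c = -2, d = -3, e = -1.
So q(n) = -5n^4 + 5n^3 - 2n^2 - 3n - 1.
Then q(5) = -2566.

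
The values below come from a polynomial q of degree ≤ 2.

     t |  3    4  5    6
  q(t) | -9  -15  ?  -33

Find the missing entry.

The 3 known points determine the degree-2 polynomial uniquely.
Write q(t) = at^2 + bt + c. Substituting each data point gives a linear system:
  9a + 3b + c = -9
  16a + 4b + c = -15
  36a + 6b + c = -33
Solving the system yields a = -1, b = 1, c = -3.
So q(t) = -t^2 + t - 3.
Then q(5) = -23.

-23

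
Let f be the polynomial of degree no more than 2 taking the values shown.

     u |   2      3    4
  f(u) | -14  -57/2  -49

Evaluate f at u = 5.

-151/2

Forward differences of the values at u = 2, 3, 4:
  f  : -14  -57/2  -49
  Δ  : -29/2  -41/2
  Δ^2: -6
The second differences are constant, confirming degree 2.
Interpolating (Newton forward form) and evaluating at u = 5 gives f(5) = -151/2.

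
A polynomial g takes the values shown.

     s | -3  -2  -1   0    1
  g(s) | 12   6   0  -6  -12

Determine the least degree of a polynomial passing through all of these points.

1

Forward differences of the values at s = -3, -2, -1, 0, 1:
  g  : 12  6  0  -6  -12
  Δ  : -6  -6  -6  -6
  Δ^2: 0  0  0
  Δ^3: 0  0
  Δ^4: 0
The first differences are constant (-6) and nonzero, while all higher differences vanish, so the minimal degree is 1.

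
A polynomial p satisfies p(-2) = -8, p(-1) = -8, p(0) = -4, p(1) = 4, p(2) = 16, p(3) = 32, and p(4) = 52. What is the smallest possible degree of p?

Forward differences of the values at x = -2, -1, 0, 1, 2, 3, 4:
  p  : -8  -8  -4  4  16  32  52
  Δ  : 0  4  8  12  16  20
  Δ^2: 4  4  4  4  4
  Δ^3: 0  0  0  0
  Δ^4: 0  0  0
  Δ^5: 0  0
  Δ^6: 0
The second differences are constant (4) and nonzero, while all higher differences vanish, so the minimal degree is 2.

2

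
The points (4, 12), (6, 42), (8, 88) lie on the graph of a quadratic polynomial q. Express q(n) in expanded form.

q(n) = 2n^2 - 5n

Using the Lagrange interpolation formula with nodes 4, 6, 8:
  L_0(n) = (n - 6)(n - 8) / 8
  L_1(n) = (n - 4)(n - 8) / -4
  L_2(n) = (n - 4)(n - 6) / 8
Then q(n) = 12·L_0(n) + 42·L_1(n) + 88·L_2(n).
Expanding and collecting terms gives q(n) = 2n² - 5n.
Check: q(4) = 12. ✓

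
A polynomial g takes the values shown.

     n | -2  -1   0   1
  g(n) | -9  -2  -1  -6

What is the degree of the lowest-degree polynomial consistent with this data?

2

Forward differences of the values at n = -2, -1, 0, 1:
  g  : -9  -2  -1  -6
  Δ  : 7  1  -5
  Δ^2: -6  -6
  Δ^3: 0
The second differences are constant (-6) and nonzero, while all higher differences vanish, so the minimal degree is 2.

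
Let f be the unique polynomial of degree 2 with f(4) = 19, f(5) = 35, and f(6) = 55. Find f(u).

f(u) = 2u^2 - 2u - 5

Write f(u) = au^2 + bu + c. Substituting each data point gives a linear system:
  16a + 4b + c = 19
  25a + 5b + c = 35
  36a + 6b + c = 55
Solving the system yields a = 2, b = -2, c = -5.
So f(u) = 2u² - 2u - 5.
Check: f(6) = 55. ✓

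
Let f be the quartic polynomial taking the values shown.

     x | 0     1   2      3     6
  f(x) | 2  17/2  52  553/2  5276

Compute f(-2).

Using the Lagrange interpolation formula with nodes 0, 1, 2, 3, 6:
  L_0(x) = (x - 1)(x - 2)(x - 3)(x - 6) / 36
  L_1(x) = x(x - 2)(x - 3)(x - 6) / -10
  L_2(x) = x(x - 1)(x - 3)(x - 6) / 8
  L_3(x) = x(x - 1)(x - 2)(x - 6) / -18
  L_4(x) = x(x - 1)(x - 2)(x - 3) / 360
Then f(x) = 2·L_0(x) + 17/2·L_1(x) + 52·L_2(x) + 553/2·L_3(x) + 5276·L_4(x).
Expanding and collecting terms gives f(x) = 5x^4 - 6x^3 + (3/2)x^2 + 6x + 2.
Evaluating at x = -2: f(-2) = 124.

124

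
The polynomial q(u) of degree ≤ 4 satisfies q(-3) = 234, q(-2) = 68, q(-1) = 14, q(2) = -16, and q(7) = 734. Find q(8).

Using the Lagrange interpolation formula with nodes -3, -2, -1, 2, 7:
  L_0(u) = (u + 2)(u + 1)(u - 2)(u - 7) / 100
  L_1(u) = (u + 3)(u + 1)(u - 2)(u - 7) / -36
  L_2(u) = (u + 3)(u + 2)(u - 2)(u - 7) / 48
  L_3(u) = (u + 3)(u + 2)(u + 1)(u - 7) / -300
  L_4(u) = (u + 3)(u + 2)(u + 1)(u - 2) / 3600
Then q(u) = 234·L_0(u) + 68·L_1(u) + 14·L_2(u) - 16·L_3(u) + 734·L_4(u).
Expanding and collecting terms gives q(u) = u^4 - 5u^3 + u^2 - u + 6.
Evaluating at u = 8: q(8) = 1598.

1598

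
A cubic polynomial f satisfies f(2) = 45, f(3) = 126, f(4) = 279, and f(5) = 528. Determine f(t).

Using the Lagrange interpolation formula with nodes 2, 3, 4, 5:
  L_0(t) = (t - 3)(t - 4)(t - 5) / -6
  L_1(t) = (t - 2)(t - 4)(t - 5) / 2
  L_2(t) = (t - 2)(t - 3)(t - 5) / -2
  L_3(t) = (t - 2)(t - 3)(t - 4) / 6
Then f(t) = 45·L_0(t) + 126·L_1(t) + 279·L_2(t) + 528·L_3(t).
Expanding and collecting terms gives f(t) = 4t³ + 5t + 3.
Check: f(3) = 126. ✓

f(t) = 4t^3 + 5t + 3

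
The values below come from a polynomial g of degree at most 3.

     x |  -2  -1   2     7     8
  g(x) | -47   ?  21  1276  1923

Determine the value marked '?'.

-12

The 4 known points determine the degree-3 polynomial uniquely.
Write g(x) = ax^3 + bx^2 + cx + d. Substituting each data point gives a linear system:
  -8a + 4b - 2c + d = -47
  8a + 4b + 2c + d = 21
  343a + 49b + 7c + d = 1276
  512a + 64b + 8c + d = 1923
Solving the system yields a = 4, b = -2, c = 1, d = -5.
So g(x) = 4x^3 - 2x^2 + x - 5.
Then g(-1) = -12.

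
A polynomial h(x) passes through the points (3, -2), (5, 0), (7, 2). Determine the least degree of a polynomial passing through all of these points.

1

Forward differences of the values at x = 3, 5, 7:
  h  : -2  0  2
  Δ  : 2  2
  Δ^2: 0
The first differences are constant (2) and nonzero, while all higher differences vanish, so the minimal degree is 1.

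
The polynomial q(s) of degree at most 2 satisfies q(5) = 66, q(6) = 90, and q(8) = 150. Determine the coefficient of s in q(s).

2

Write q(s) = as^2 + bs + c. Substituting each data point gives a linear system:
  25a + 5b + c = 66
  36a + 6b + c = 90
  64a + 8b + c = 150
Solving the system yields a = 2, b = 2, c = 6.
So q(s) = 2s^2 + 2s + 6.
The coefficient of s is 2.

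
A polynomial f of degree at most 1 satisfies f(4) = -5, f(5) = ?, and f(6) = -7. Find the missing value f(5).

On equispaced nodes a degree-1 polynomial has vanishing second forward difference, so
  f(4) - 2·f(5) + f(6) = 0.
Substituting the known values and solving for f(5):
  -2·f(5) = 12
  f(5) = -6.

-6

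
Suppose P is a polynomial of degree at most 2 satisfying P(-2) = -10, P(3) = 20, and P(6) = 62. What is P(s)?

P(s) = s^2 + 5s - 4

Using the Lagrange interpolation formula with nodes -2, 3, 6:
  L_0(s) = (s - 3)(s - 6) / 40
  L_1(s) = (s + 2)(s - 6) / -15
  L_2(s) = (s + 2)(s - 3) / 24
Then P(s) = -10·L_0(s) + 20·L_1(s) + 62·L_2(s).
Expanding and collecting terms gives P(s) = s^2 + 5s - 4.
Check: P(-2) = -10. ✓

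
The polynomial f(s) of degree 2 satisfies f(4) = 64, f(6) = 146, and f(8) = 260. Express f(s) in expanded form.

f(s) = 4s^2 + s - 4

Write f(s) = as^2 + bs + c. Substituting each data point gives a linear system:
  16a + 4b + c = 64
  36a + 6b + c = 146
  64a + 8b + c = 260
Solving the system yields a = 4, b = 1, c = -4.
So f(s) = 4s² + s - 4.
Check: f(6) = 146. ✓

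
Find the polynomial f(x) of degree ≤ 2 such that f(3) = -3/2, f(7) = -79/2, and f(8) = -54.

Write f(x) = ax^2 + bx + c. Substituting each data point gives a linear system:
  9a + 3b + c = -3/2
  49a + 7b + c = -79/2
  64a + 8b + c = -54
Solving the system yields a = -1, b = 1/2, c = 6.
So f(x) = -x² + (1/2)x + 6.
Check: f(3) = -3/2. ✓

f(x) = -x^2 + (1/2)x + 6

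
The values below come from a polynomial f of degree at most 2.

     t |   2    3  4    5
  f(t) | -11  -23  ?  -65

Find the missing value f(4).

The 3 known points determine the degree-2 polynomial uniquely.
Write f(t) = at^2 + bt + c. Substituting each data point gives a linear system:
  4a + 2b + c = -11
  9a + 3b + c = -23
  25a + 5b + c = -65
Solving the system yields a = -3, b = 3, c = -5.
So f(t) = -3t^2 + 3t - 5.
Then f(4) = -41.

-41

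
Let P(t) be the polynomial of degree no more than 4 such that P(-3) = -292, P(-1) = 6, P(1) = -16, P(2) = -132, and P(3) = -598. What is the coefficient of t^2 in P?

5

Write P(t) = at^4 + bt^3 + ct^2 + dt + e. Substituting each data point gives a linear system:
  81a - 27b + 9c - 3d + e = -292
  a - b + c - d + e = 6
  a + b + c + d + e = -16
  16a + 8b + 4c + 2d + e = -132
  81a + 27b + 9c + 3d + e = -598
Solving the system yields a = -6, b = -5, c = 5, d = -6, e = -4.
So P(t) = -6t^4 - 5t^3 + 5t^2 - 6t - 4.
The coefficient of t^2 is 5.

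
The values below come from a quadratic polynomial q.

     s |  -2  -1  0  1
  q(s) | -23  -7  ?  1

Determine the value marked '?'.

The 3 known points determine the degree-2 polynomial uniquely.
Write q(s) = as^2 + bs + c. Substituting each data point gives a linear system:
  4a - 2b + c = -23
  a - b + c = -7
  a + b + c = 1
Solving the system yields a = -4, b = 4, c = 1.
So q(s) = -4s^2 + 4s + 1.
Then q(0) = 1.

1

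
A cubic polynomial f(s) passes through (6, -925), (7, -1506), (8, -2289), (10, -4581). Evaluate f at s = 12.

-8041

Using the Lagrange interpolation formula with nodes 6, 7, 8, 10:
  L_0(s) = (s - 7)(s - 8)(s - 10) / -8
  L_1(s) = (s - 6)(s - 8)(s - 10) / 3
  L_2(s) = (s - 6)(s - 7)(s - 10) / -4
  L_3(s) = (s - 6)(s - 7)(s - 8) / 24
Then f(s) = -925·L_0(s) - 1506·L_1(s) - 2289·L_2(s) - 4581·L_3(s).
Expanding and collecting terms gives f(s) = -5s^3 + 4s^2 + 2s - 1.
Evaluating at s = 12: f(12) = -8041.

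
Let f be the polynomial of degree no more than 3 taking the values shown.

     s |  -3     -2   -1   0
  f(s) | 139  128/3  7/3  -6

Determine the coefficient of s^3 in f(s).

-4

Write f(s) = as^3 + bs^2 + cs + d. Substituting each data point gives a linear system:
  -27a + 9b - 3c + d = 139
  -8a + 4b - 2c + d = 128/3
  -a + b - c + d = 7/3
  d = -6
Solving the system yields a = -4, b = 4, c = -1/3, d = -6.
So f(s) = -4s³ + 4s² - (1/3)s - 6.
The leading coefficient is -4.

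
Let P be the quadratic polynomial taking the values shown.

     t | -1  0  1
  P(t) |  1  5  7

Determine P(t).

P(t) = -t^2 + 3t + 5

Write P(t) = at^2 + bt + c. Substituting each data point gives a linear system:
  a - b + c = 1
  c = 5
  a + b + c = 7
Solving the system yields a = -1, b = 3, c = 5.
So P(t) = -t^2 + 3t + 5.
Check: P(1) = 7. ✓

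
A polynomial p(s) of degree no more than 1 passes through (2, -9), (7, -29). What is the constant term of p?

Write p(s) = as + b. Substituting each data point gives a linear system:
  2a + b = -9
  7a + b = -29
Solving the system yields a = -4, b = -1.
So p(s) = -4s - 1.
The constant term is -1.

-1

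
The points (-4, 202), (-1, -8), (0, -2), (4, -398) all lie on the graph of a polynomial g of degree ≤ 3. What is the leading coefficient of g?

-5

Write g(u) = au^3 + bu^2 + cu + d. Substituting each data point gives a linear system:
  -64a + 16b - 4c + d = 202
  -a + b - c + d = -8
  d = -2
  64a + 16b + 4c + d = -398
Solving the system yields a = -5, b = -6, c = 5, d = -2.
So g(u) = -5u^3 - 6u^2 + 5u - 2.
The leading coefficient is -5.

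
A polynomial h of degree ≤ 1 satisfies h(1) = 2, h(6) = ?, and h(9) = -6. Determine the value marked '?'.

-3

The 2 known points determine the degree-1 polynomial uniquely.
Write h(s) = as + b. Substituting each data point gives a linear system:
  a + b = 2
  9a + b = -6
Solving the system yields a = -1, b = 3.
So h(s) = -s + 3.
Then h(6) = -3.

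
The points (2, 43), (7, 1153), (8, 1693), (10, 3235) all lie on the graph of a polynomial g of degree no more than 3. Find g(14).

8671

Write g(u) = au^3 + bu^2 + cu + d. Substituting each data point gives a linear system:
  8a + 4b + 2c + d = 43
  343a + 49b + 7c + d = 1153
  512a + 64b + 8c + d = 1693
  1000a + 100b + 10c + d = 3235
Solving the system yields a = 3, b = 2, c = 3, d = 5.
So g(u) = 3u^3 + 2u^2 + 3u + 5.
Then g(14) = 8671.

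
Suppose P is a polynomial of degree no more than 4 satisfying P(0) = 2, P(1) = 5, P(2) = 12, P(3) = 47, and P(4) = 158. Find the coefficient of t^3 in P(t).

Write P(t) = at^4 + bt^3 + ct^2 + dt + e. Substituting each data point gives a linear system:
  e = 2
  a + b + c + d + e = 5
  16a + 8b + 4c + 2d + e = 12
  81a + 27b + 9c + 3d + e = 47
  256a + 64b + 16c + 4d + e = 158
Solving the system yields a = 1, b = -2, c = 1, d = 3, e = 2.
So P(t) = t^4 - 2t^3 + t^2 + 3t + 2.
The coefficient of t^3 is -2.

-2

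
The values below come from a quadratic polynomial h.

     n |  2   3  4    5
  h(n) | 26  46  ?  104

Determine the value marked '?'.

72

On equispaced nodes a degree-2 polynomial has vanishing third forward difference, so
  - h(2) + 3·h(3) - 3·h(4) + h(5) = 0.
Substituting the known values and solving for h(4):
  -3·h(4) = -216
  h(4) = 72.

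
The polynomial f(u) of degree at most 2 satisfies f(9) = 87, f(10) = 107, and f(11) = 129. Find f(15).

237

Write f(u) = au^2 + bu + c. Substituting each data point gives a linear system:
  81a + 9b + c = 87
  100a + 10b + c = 107
  121a + 11b + c = 129
Solving the system yields a = 1, b = 1, c = -3.
So f(u) = u^2 + u - 3.
Then f(15) = 237.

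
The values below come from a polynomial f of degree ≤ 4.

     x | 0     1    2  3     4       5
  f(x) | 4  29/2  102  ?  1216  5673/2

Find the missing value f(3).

839/2

The 5 known points determine the degree-4 polynomial uniquely.
Write f(x) = ax^4 + bx^3 + cx^2 + dx + e. Substituting each data point gives a linear system:
  e = 4
  a + b + c + d + e = 29/2
  16a + 8b + 4c + 2d + e = 102
  256a + 64b + 16c + 4d + e = 1216
  625a + 125b + 25c + 5d + e = 5673/2
Solving the system yields a = 4, b = 3/2, c = 6, d = -1, e = 4.
So f(x) = 4x^4 + (3/2)x^3 + 6x^2 - x + 4.
Then f(3) = 839/2.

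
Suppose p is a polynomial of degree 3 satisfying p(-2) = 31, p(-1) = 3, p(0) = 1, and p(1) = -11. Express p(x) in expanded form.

Write p(x) = ax^3 + bx^2 + cx + d. Substituting each data point gives a linear system:
  -8a + 4b - 2c + d = 31
  -a + b - c + d = 3
  d = 1
  a + b + c + d = -11
Solving the system yields a = -6, b = -5, c = -1, d = 1.
So p(x) = -6x³ - 5x² - x + 1.
Check: p(0) = 1. ✓

p(x) = -6x^3 - 5x^2 - x + 1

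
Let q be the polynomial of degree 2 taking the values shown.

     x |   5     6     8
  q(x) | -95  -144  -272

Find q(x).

Write q(x) = ax^2 + bx + c. Substituting each data point gives a linear system:
  25a + 5b + c = -95
  36a + 6b + c = -144
  64a + 8b + c = -272
Solving the system yields a = -5, b = 6, c = 0.
So q(x) = -5x^2 + 6x.
Check: q(6) = -144. ✓

q(x) = -5x^2 + 6x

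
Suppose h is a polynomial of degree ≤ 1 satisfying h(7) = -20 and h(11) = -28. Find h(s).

h(s) = -2s - 6

Write h(s) = as + b. Substituting each data point gives a linear system:
  7a + b = -20
  11a + b = -28
Solving the system yields a = -2, b = -6.
So h(s) = -2s - 6.
Check: h(11) = -28. ✓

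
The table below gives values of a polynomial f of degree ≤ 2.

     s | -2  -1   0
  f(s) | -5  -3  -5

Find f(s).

Write f(s) = as^2 + bs + c. Substituting each data point gives a linear system:
  4a - 2b + c = -5
  a - b + c = -3
  c = -5
Solving the system yields a = -2, b = -4, c = -5.
So f(s) = -2s^2 - 4s - 5.
Check: f(0) = -5. ✓

f(s) = -2s^2 - 4s - 5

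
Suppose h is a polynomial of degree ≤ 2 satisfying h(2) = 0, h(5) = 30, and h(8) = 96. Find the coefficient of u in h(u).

Write h(u) = au^2 + bu + c. Substituting each data point gives a linear system:
  4a + 2b + c = 0
  25a + 5b + c = 30
  64a + 8b + c = 96
Solving the system yields a = 2, b = -4, c = 0.
So h(u) = 2u^2 - 4u.
The coefficient of u is -4.

-4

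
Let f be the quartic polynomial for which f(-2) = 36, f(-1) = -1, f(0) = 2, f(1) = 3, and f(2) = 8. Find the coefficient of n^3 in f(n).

-3

Write f(n) = an^4 + bn^3 + cn^2 + dn + e. Substituting each data point gives a linear system:
  16a - 8b + 4c - 2d + e = 36
  a - b + c - d + e = -1
  e = 2
  a + b + c + d + e = 3
  16a + 8b + 4c + 2d + e = 8
Solving the system yields a = 2, b = -3, c = -3, d = 5, e = 2.
So f(n) = 2n^4 - 3n^3 - 3n^2 + 5n + 2.
The coefficient of n^3 is -3.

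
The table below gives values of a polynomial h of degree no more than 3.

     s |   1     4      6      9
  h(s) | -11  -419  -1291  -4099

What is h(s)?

Write h(s) = as^3 + bs^2 + cs + d. Substituting each data point gives a linear system:
  a + b + c + d = -11
  64a + 16b + 4c + d = -419
  216a + 36b + 6c + d = -1291
  729a + 81b + 9c + d = -4099
Solving the system yields a = -5, b = -5, c = -6, d = 5.
So h(s) = -5s^3 - 5s^2 - 6s + 5.
Check: h(6) = -1291. ✓

h(s) = -5s^3 - 5s^2 - 6s + 5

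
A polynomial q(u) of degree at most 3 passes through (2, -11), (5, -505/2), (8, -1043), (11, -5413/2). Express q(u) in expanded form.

Write q(u) = au^3 + bu^2 + cu + d. Substituting each data point gives a linear system:
  8a + 4b + 2c + d = -11
  125a + 25b + 5c + d = -505/2
  512a + 64b + 8c + d = -1043
  1331a + 121b + 11c + d = -5413/2
Solving the system yields a = -2, b = -1/2, c = 1, d = 5.
So q(u) = -2u³ - (1/2)u² + u + 5.
Check: q(5) = -505/2. ✓

q(u) = -2u^3 - (1/2)u^2 + u + 5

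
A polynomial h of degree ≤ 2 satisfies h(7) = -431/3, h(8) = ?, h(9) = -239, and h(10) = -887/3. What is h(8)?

The 3 known points determine the degree-2 polynomial uniquely.
Write h(t) = at^2 + bt + c. Substituting each data point gives a linear system:
  49a + 7b + c = -431/3
  81a + 9b + c = -239
  100a + 10b + c = -887/3
Solving the system yields a = -3, b = 1/3, c = 1.
So h(t) = -3t^2 + (1/3)t + 1.
Then h(8) = -565/3.

-565/3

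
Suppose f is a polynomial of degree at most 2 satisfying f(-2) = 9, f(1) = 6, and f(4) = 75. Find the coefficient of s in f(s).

Write f(s) = as^2 + bs + c. Substituting each data point gives a linear system:
  4a - 2b + c = 9
  a + b + c = 6
  16a + 4b + c = 75
Solving the system yields a = 4, b = 3, c = -1.
So f(s) = 4s² + 3s - 1.
The coefficient of s is 3.

3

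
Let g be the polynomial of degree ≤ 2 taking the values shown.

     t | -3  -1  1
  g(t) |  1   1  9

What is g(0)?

Forward differences of the values at t = -3, -1, 1:
  g  : 1  1  9
  Δ  : 0  8
  Δ^2: 8
The second differences are constant, confirming degree 2.
Interpolating (Newton forward form) and evaluating at t = 0 gives g(0) = 4.

4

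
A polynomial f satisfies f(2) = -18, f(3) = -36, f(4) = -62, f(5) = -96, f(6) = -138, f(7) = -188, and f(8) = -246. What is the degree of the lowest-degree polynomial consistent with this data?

Forward differences of the values at x = 2, 3, 4, 5, 6, 7, 8:
  f  : -18  -36  -62  -96  -138  -188  -246
  Δ  : -18  -26  -34  -42  -50  -58
  Δ^2: -8  -8  -8  -8  -8
  Δ^3: 0  0  0  0
  Δ^4: 0  0  0
  Δ^5: 0  0
  Δ^6: 0
The second differences are constant (-8) and nonzero, while all higher differences vanish, so the minimal degree is 2.

2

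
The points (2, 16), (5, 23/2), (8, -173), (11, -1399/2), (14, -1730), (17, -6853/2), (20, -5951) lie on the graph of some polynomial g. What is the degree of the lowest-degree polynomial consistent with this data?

3

Forward differences of the values at u = 2, 5, 8, 11, 14, 17, 20:
  g  : 16  23/2  -173  -1399/2  -1730  -6853/2  -5951
  Δ  : -9/2  -369/2  -1053/2  -2061/2  -3393/2  -5049/2
  Δ^2: -180  -342  -504  -666  -828
  Δ^3: -162  -162  -162  -162
  Δ^4: 0  0  0
  Δ^5: 0  0
  Δ^6: 0
The third differences are constant (-162) and nonzero, while all higher differences vanish, so the minimal degree is 3.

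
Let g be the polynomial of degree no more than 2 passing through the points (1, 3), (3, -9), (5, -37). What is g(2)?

Forward differences of the values at x = 1, 3, 5:
  g  : 3  -9  -37
  Δ  : -12  -28
  Δ^2: -16
The second differences are constant, confirming degree 2.
Interpolating (Newton forward form) and evaluating at x = 2 gives g(2) = -1.

-1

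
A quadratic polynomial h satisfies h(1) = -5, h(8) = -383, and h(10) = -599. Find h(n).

h(n) = -6n^2 + 1

Write h(n) = an^2 + bn + c. Substituting each data point gives a linear system:
  a + b + c = -5
  64a + 8b + c = -383
  100a + 10b + c = -599
Solving the system yields a = -6, b = 0, c = 1.
So h(n) = -6n² + 1.
Check: h(1) = -5. ✓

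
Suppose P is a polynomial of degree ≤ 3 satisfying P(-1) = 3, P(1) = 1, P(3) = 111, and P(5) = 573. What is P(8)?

2451

Write P(t) = at^3 + bt^2 + ct + d. Substituting each data point gives a linear system:
  -a + b - c + d = 3
  a + b + c + d = 1
  27a + 9b + 3c + d = 111
  125a + 25b + 5c + d = 573
Solving the system yields a = 5, b = -1, c = -6, d = 3.
So P(t) = 5t^3 - t^2 - 6t + 3.
Then P(8) = 2451.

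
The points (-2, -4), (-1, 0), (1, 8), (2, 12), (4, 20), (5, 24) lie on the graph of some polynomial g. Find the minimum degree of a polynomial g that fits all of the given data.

1

Divided differences on the nodes -2, -1, 1, 2, 4, 5:
  order 0: -4  0  8  12  20  24
  order 1: 4  4  4  4  4
  order 2: 0  0  0  0
  order 3: 0  0  0
  order 4: 0  0
  order 5: 0
The order-1 divided differences are all 4 (nonzero) and every higher order vanishes, so the data lies on a polynomial of degree exactly 1.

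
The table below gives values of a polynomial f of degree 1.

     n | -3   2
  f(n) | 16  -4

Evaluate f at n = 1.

0

Write f(n) = an + b. Substituting each data point gives a linear system:
  -3a + b = 16
  2a + b = -4
Solving the system yields a = -4, b = 4.
So f(n) = -4n + 4.
Then f(1) = 0.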